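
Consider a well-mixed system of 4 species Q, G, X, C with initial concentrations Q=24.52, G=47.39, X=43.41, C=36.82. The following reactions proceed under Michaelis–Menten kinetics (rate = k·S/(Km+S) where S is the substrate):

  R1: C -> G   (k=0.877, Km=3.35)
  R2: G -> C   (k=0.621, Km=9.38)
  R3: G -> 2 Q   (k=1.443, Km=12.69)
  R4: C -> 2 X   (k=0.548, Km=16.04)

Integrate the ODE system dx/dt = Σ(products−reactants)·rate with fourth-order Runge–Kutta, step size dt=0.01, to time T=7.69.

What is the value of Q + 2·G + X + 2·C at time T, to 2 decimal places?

Check how each reaction changes W = Q + 2·G + X + 2·C (weight of products minus weight of reactants):
R1: C -> G: (2·1) − (2·1) = 2 − 2 = 0
R2: G -> C: (2·1) − (2·1) = 2 − 2 = 0
R3: G -> 2 Q: (1·2) − (2·1) = 2 − 2 = 0
R4: C -> 2 X: (1·2) − (2·1) = 2 − 2 = 0
Every reaction leaves W unchanged, so W is conserved and no simulation is needed: W(T) = W(0) = 24.52 + 2·47.39 + 43.41 + 2·36.82 = 236.35

Value at T = 236.35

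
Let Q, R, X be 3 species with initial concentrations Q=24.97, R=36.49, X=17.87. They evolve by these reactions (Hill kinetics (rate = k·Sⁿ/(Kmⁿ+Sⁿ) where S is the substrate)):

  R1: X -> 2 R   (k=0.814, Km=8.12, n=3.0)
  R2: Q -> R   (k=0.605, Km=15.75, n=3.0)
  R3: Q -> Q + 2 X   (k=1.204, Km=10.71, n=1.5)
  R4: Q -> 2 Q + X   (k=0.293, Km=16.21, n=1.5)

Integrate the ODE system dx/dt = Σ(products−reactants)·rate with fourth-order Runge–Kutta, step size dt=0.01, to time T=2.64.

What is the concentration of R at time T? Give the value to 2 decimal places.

R at T = 41.76

RK4 with dt=0.01: 264 steps to T=2.64. Trajectory (selected grid times):
t=0.00: Q=24.97 R=36.49 X=17.87
t=0.29: Q=24.89 R=37.06 X=18.25
t=0.59: Q=24.80 R=37.66 X=18.65
t=0.88: Q=24.71 R=38.23 X=19.03
t=1.17: Q=24.63 R=38.81 X=19.41
t=1.47: Q=24.54 R=39.41 X=19.80
t=1.76: Q=24.46 R=39.99 X=20.18
t=2.05: Q=24.38 R=40.58 X=20.55
t=2.35: Q=24.29 R=41.18 X=20.94
t=2.64: Q=24.21 R=41.76 X=21.31
Read off R at T=2.64: 41.76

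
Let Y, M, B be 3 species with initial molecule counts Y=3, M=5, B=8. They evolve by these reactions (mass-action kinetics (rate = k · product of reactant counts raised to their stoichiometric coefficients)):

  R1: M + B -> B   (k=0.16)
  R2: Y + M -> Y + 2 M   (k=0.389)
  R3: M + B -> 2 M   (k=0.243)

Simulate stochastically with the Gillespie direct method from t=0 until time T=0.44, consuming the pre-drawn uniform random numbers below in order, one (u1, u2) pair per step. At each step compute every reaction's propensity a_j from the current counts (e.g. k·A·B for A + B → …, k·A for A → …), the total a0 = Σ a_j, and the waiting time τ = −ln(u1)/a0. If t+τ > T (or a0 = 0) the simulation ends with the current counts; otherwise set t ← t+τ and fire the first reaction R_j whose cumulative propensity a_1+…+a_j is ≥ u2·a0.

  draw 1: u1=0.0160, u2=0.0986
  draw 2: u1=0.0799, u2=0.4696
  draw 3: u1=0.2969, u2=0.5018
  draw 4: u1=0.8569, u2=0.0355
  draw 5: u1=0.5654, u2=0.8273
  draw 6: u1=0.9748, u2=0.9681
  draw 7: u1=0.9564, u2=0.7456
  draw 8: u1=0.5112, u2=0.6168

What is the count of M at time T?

M at T = 8

t=0.000: Y=3 M=5 B=8
Draw 1: a1=6.400, a2=5.835, a3=9.720, a0=21.955; τ=−ln(0.0160)/21.955=0.188 → t=0.188; u2·a0=0.0986·21.955=2.165 ≤ a1=6.400 → R1 fires; Y=3 M=4 B=8
Draw 2: a1=5.120, a2=4.668, a3=7.776, a0=17.564; τ=−ln(0.0799)/17.564=0.144 → t=0.332; u2·a0=0.4696·17.564=8.248; a1=5.120 < 8.248 ≤ a1+a2=9.788 → R2 fires; Y=3 M=5 B=8
Draw 3: a1=6.400, a2=5.835, a3=9.720, a0=21.955; τ=−ln(0.2969)/21.955=0.055 → t=0.388; u2·a0=0.5018·21.955=11.017; a1=6.400 < 11.017 ≤ a1+a2=12.235 → R2 fires; Y=3 M=6 B=8
Draw 4: a1=7.680, a2=7.002, a3=11.664, a0=26.346; τ=−ln(0.8569)/26.346=0.006 → t=0.393; u2·a0=0.0355·26.346=0.935 ≤ a1=7.680 → R1 fires; Y=3 M=5 B=8
Draw 5: a1=6.400, a2=5.835, a3=9.720, a0=21.955; τ=−ln(0.5654)/21.955=0.026 → t=0.419; u2·a0=0.8273·21.955=18.163; a1+a2=12.235 < 18.163 ≤ a1+…+a3=21.955 → R3 fires; Y=3 M=6 B=7
Draw 6: a1=6.720, a2=7.002, a3=10.206, a0=23.928; τ=−ln(0.9748)/23.928=0.001 → t=0.420; u2·a0=0.9681·23.928=23.165; a1+a2=13.722 < 23.165 ≤ a1+…+a3=23.928 → R3 fires; Y=3 M=7 B=6
Draw 7: a1=6.720, a2=8.169, a3=10.206, a0=25.095; τ=−ln(0.9564)/25.095=0.002 → t=0.422; u2·a0=0.7456·25.095=18.711; a1+a2=14.889 < 18.711 ≤ a1+…+a3=25.095 → R3 fires; Y=3 M=8 B=5
Draw 8: a1=6.400, a2=9.336, a3=9.720, a0=25.456; τ=−ln(0.5112)/25.456=0.026 → t=0.449 > T=0.44: stop.
Read off M at T=0.44: 8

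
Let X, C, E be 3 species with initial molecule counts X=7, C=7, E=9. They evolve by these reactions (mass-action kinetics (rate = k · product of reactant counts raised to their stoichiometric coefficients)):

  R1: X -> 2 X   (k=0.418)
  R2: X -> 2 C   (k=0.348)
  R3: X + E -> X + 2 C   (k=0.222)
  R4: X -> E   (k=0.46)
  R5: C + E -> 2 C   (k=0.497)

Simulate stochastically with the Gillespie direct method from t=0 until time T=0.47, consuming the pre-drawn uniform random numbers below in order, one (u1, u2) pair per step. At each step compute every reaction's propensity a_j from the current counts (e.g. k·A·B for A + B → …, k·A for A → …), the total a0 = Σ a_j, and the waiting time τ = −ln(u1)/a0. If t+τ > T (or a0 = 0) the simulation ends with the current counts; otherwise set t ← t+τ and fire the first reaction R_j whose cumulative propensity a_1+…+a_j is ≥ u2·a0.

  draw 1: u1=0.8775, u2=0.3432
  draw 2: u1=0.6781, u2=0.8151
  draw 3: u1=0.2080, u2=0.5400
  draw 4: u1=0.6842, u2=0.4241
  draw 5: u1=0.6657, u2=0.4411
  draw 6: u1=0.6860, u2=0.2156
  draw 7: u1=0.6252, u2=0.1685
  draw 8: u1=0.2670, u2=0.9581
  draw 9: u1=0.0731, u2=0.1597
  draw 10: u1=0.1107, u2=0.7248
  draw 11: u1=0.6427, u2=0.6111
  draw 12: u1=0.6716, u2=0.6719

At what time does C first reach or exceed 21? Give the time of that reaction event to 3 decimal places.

Threshold first reached at t = 0.378

t=0.000: X=7 C=7 E=9
Draw 1: a1=2.926, a2=2.436, a3=13.986, a4=3.220, a5=31.311, a0=53.879; τ=−ln(0.8775)/53.879=0.002 → t=0.002; u2·a0=0.3432·53.879=18.491; a1+a2=5.362 < 18.491 ≤ a1+…+a3=19.348 → R3 fires; X=7 C=9 E=8
Draw 2: a1=2.926, a2=2.436, a3=12.432, a4=3.220, a5=35.784, a0=56.798; τ=−ln(0.6781)/56.798=0.007 → t=0.009; u2·a0=0.8151·56.798=46.296; a1+…+a4=21.014 < 46.296 ≤ a1+…+a5=56.798 → R5 fires; X=7 C=10 E=7
Draw 3: a1=2.926, a2=2.436, a3=10.878, a4=3.220, a5=34.790, a0=54.250; τ=−ln(0.2080)/54.250=0.029 → t=0.038; u2·a0=0.5400·54.250=29.295; a1+…+a4=19.460 < 29.295 ≤ a1+…+a5=54.250 → R5 fires; X=7 C=11 E=6
Draw 4: a1=2.926, a2=2.436, a3=9.324, a4=3.220, a5=32.802, a0=50.708; τ=−ln(0.6842)/50.708=0.007 → t=0.046; u2·a0=0.4241·50.708=21.505; a1+…+a4=17.906 < 21.505 ≤ a1+…+a5=50.708 → R5 fires; X=7 C=12 E=5
Draw 5: a1=2.926, a2=2.436, a3=7.770, a4=3.220, a5=29.820, a0=46.172; τ=−ln(0.6657)/46.172=0.009 → t=0.055; u2·a0=0.4411·46.172=20.366; a1+…+a4=16.352 < 20.366 ≤ a1+…+a5=46.172 → R5 fires; X=7 C=13 E=4
Draw 6: a1=2.926, a2=2.436, a3=6.216, a4=3.220, a5=25.844, a0=40.642; τ=−ln(0.6860)/40.642=0.009 → t=0.064; u2·a0=0.2156·40.642=8.762; a1+a2=5.362 < 8.762 ≤ a1+…+a3=11.578 → R3 fires; X=7 C=15 E=3
Draw 7: a1=2.926, a2=2.436, a3=4.662, a4=3.220, a5=22.365, a0=35.609; τ=−ln(0.6252)/35.609=0.013 → t=0.077; u2·a0=0.1685·35.609=6.000; a1+a2=5.362 < 6.000 ≤ a1+…+a3=10.024 → R3 fires; X=7 C=17 E=2
Draw 8: a1=2.926, a2=2.436, a3=3.108, a4=3.220, a5=16.898, a0=28.588; τ=−ln(0.2670)/28.588=0.046 → t=0.123; u2·a0=0.9581·28.588=27.390; a1+…+a4=11.690 < 27.390 ≤ a1+…+a5=28.588 → R5 fires; X=7 C=18 E=1
Draw 9: a1=2.926, a2=2.436, a3=1.554, a4=3.220, a5=8.946, a0=19.082; τ=−ln(0.0731)/19.082=0.137 → t=0.260; u2·a0=0.1597·19.082=3.047; a1=2.926 < 3.047 ≤ a1+a2=5.362 → R2 fires; X=6 C=20 E=1
Draw 10: a1=2.508, a2=2.088, a3=1.332, a4=2.760, a5=9.940, a0=18.628; τ=−ln(0.1107)/18.628=0.118 → t=0.378; u2·a0=0.7248·18.628=13.502; a1+…+a4=8.688 < 13.502 ≤ a1+…+a5=18.628 → R5 fires; X=6 C=21 E=0
Draw 11: a1=2.508, a2=2.088, a3=0.000, a4=2.760, a5=0.000, a0=7.356; τ=−ln(0.6427)/7.356=0.060 → t=0.438; u2·a0=0.6111·7.356=4.495; a1=2.508 < 4.495 ≤ a1+a2=4.596 → R2 fires; X=5 C=23 E=0
Draw 12: a1=2.090, a2=1.740, a3=0.000, a4=2.300, a5=0.000, a0=6.130; τ=−ln(0.6716)/6.130=0.065 → t=0.503 > T=0.47: stop.
C first becomes ≥ 21 when it reaches 21 at the event at t=0.378.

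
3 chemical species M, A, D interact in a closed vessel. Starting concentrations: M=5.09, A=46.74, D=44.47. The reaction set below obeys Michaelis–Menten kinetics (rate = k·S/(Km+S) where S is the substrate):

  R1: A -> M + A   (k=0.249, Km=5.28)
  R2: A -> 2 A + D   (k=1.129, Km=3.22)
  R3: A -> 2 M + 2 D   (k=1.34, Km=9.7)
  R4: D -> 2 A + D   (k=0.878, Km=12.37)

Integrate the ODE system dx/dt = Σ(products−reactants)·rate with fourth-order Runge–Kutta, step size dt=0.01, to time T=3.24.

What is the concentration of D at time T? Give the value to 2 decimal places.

D at T = 55.15

RK4 with dt=0.01: 324 steps to T=3.24. Trajectory (selected grid times):
t=0.00: M=5.09 A=46.74 D=44.47
t=0.36: M=5.97 A=47.22 D=45.65
t=0.72: M=6.85 A=47.70 D=46.83
t=1.08: M=7.74 A=48.18 D=48.02
t=1.44: M=8.62 A=48.66 D=49.20
t=1.80: M=9.51 A=49.14 D=50.39
t=2.16: M=10.39 A=49.63 D=51.57
t=2.52: M=11.28 A=50.12 D=52.76
t=2.88: M=12.17 A=50.61 D=53.95
t=3.24: M=13.06 A=51.10 D=55.15
Read off D at T=3.24: 55.15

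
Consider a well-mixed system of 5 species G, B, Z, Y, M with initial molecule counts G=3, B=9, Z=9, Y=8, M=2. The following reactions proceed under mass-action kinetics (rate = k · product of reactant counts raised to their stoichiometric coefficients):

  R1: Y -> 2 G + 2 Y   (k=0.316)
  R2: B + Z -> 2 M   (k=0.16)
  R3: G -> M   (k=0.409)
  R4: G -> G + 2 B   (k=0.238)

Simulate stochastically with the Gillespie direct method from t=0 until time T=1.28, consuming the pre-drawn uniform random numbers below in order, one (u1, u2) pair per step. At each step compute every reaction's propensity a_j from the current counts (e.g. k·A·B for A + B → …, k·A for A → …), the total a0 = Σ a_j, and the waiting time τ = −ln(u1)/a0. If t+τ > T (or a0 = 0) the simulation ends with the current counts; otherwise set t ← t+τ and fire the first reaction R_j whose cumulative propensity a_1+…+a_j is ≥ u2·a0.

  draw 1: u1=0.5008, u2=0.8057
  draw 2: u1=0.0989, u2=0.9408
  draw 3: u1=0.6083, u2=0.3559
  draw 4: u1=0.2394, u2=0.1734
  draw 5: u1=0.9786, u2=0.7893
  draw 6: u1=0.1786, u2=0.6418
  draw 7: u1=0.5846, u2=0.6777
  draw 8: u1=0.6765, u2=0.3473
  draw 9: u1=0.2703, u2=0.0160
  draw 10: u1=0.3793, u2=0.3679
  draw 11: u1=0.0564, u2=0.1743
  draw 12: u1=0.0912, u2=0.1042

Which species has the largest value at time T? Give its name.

Dominant species at T: M

t=0.000: G=3 B=9 Z=9 Y=8 M=2
Draw 1: a1=2.528, a2=12.960, a3=1.227, a4=0.714, a0=17.429; τ=−ln(0.5008)/17.429=0.040 → t=0.040; u2·a0=0.8057·17.429=14.043; a1=2.528 < 14.043 ≤ a1+a2=15.488 → R2 fires; G=3 B=8 Z=8 Y=8 M=4
Draw 2: a1=2.528, a2=10.240, a3=1.227, a4=0.714, a0=14.709; τ=−ln(0.0989)/14.709=0.157 → t=0.197; u2·a0=0.9408·14.709=13.838; a1+a2=12.768 < 13.838 ≤ a1+…+a3=13.995 → R3 fires; G=2 B=8 Z=8 Y=8 M=5
Draw 3: a1=2.528, a2=10.240, a3=0.818, a4=0.476, a0=14.062; τ=−ln(0.6083)/14.062=0.035 → t=0.232; u2·a0=0.3559·14.062=5.005; a1=2.528 < 5.005 ≤ a1+a2=12.768 → R2 fires; G=2 B=7 Z=7 Y=8 M=7
Draw 4: a1=2.528, a2=7.840, a3=0.818, a4=0.476, a0=11.662; τ=−ln(0.2394)/11.662=0.123 → t=0.355; u2·a0=0.1734·11.662=2.022 ≤ a1=2.528 → R1 fires; G=4 B=7 Z=7 Y=9 M=7
Draw 5: a1=2.844, a2=7.840, a3=1.636, a4=0.952, a0=13.272; τ=−ln(0.9786)/13.272=0.002 → t=0.357; u2·a0=0.7893·13.272=10.476; a1=2.844 < 10.476 ≤ a1+a2=10.684 → R2 fires; G=4 B=6 Z=6 Y=9 M=9
Draw 6: a1=2.844, a2=5.760, a3=1.636, a4=0.952, a0=11.192; τ=−ln(0.1786)/11.192=0.154 → t=0.510; u2·a0=0.6418·11.192=7.183; a1=2.844 < 7.183 ≤ a1+a2=8.604 → R2 fires; G=4 B=5 Z=5 Y=9 M=11
Draw 7: a1=2.844, a2=4.000, a3=1.636, a4=0.952, a0=9.432; τ=−ln(0.5846)/9.432=0.057 → t=0.567; u2·a0=0.6777·9.432=6.392; a1=2.844 < 6.392 ≤ a1+a2=6.844 → R2 fires; G=4 B=4 Z=4 Y=9 M=13
Draw 8: a1=2.844, a2=2.560, a3=1.636, a4=0.952, a0=7.992; τ=−ln(0.6765)/7.992=0.049 → t=0.616; u2·a0=0.3473·7.992=2.776 ≤ a1=2.844 → R1 fires; G=6 B=4 Z=4 Y=10 M=13
Draw 9: a1=3.160, a2=2.560, a3=2.454, a4=1.428, a0=9.602; τ=−ln(0.2703)/9.602=0.136 → t=0.753; u2·a0=0.0160·9.602=0.154 ≤ a1=3.160 → R1 fires; G=8 B=4 Z=4 Y=11 M=13
Draw 10: a1=3.476, a2=2.560, a3=3.272, a4=1.904, a0=11.212; τ=−ln(0.3793)/11.212=0.086 → t=0.839; u2·a0=0.3679·11.212=4.125; a1=3.476 < 4.125 ≤ a1+a2=6.036 → R2 fires; G=8 B=3 Z=3 Y=11 M=15
Draw 11: a1=3.476, a2=1.440, a3=3.272, a4=1.904, a0=10.092; τ=−ln(0.0564)/10.092=0.285 → t=1.124; u2·a0=0.1743·10.092=1.759 ≤ a1=3.476 → R1 fires; G=10 B=3 Z=3 Y=12 M=15
Draw 12: a1=3.792, a2=1.440, a3=4.090, a4=2.380, a0=11.702; τ=−ln(0.0912)/11.702=0.205 → t=1.329 > T=1.28: stop.
At T=1.28: G=10 B=3 Z=3 Y=12 M=15; the largest is M.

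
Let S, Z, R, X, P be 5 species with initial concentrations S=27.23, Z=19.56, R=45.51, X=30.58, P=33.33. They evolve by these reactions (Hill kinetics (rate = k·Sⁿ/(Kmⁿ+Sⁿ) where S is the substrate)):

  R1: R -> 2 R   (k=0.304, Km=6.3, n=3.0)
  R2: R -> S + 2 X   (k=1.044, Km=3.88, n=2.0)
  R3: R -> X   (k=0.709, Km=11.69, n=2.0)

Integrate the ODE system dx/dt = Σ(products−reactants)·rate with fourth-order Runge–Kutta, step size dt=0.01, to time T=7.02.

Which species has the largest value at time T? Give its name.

RK4 with dt=0.01: 702 steps to T=7.02. Trajectory (selected grid times):
t=0.00: S=27.23 Z=19.56 R=45.51 X=30.58 P=33.33
t=0.78: S=28.04 Z=19.56 R=44.42 X=32.71 P=33.33
t=1.56: S=28.85 Z=19.56 R=43.33 X=34.85 P=33.33
t=2.34: S=29.65 Z=19.56 R=42.25 X=36.98 P=33.33
t=3.12: S=30.46 Z=19.56 R=41.16 X=39.10 P=33.33
t=3.90: S=31.27 Z=19.56 R=40.08 X=41.23 P=33.33
t=4.68: S=32.07 Z=19.56 R=39.00 X=43.35 P=33.33
t=5.46: S=32.88 Z=19.56 R=37.93 X=45.47 P=33.33
t=6.24: S=33.69 Z=19.56 R=36.85 X=47.58 P=33.33
t=7.02: S=34.49 Z=19.56 R=35.78 X=49.70 P=33.33
At T=7.02: S=34.49 Z=19.56 R=35.78 X=49.70 P=33.33; the largest is X.

Dominant species at T: X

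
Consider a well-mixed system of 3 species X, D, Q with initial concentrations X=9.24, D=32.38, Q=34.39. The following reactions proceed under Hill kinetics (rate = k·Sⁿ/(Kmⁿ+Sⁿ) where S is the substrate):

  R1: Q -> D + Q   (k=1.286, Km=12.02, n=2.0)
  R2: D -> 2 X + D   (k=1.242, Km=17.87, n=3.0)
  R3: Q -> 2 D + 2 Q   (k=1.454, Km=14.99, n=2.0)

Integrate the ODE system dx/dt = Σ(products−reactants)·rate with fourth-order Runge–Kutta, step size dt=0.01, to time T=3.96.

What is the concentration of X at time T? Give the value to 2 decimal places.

X at T = 18.20

RK4 with dt=0.01: 396 steps to T=3.96. Trajectory (selected grid times):
t=0.00: X=9.24 D=32.38 Q=34.39
t=0.44: X=10.19 D=33.96 Q=34.93
t=0.88: X=11.15 D=35.55 Q=35.47
t=1.32: X=12.12 D=37.15 Q=36.01
t=1.76: X=13.11 D=38.75 Q=36.56
t=2.20: X=14.11 D=40.36 Q=37.11
t=2.64: X=15.12 D=41.98 Q=37.66
t=3.08: X=16.14 D=43.60 Q=38.21
t=3.52: X=17.17 D=45.22 Q=38.77
t=3.96: X=18.20 D=46.86 Q=39.33
Read off X at T=3.96: 18.20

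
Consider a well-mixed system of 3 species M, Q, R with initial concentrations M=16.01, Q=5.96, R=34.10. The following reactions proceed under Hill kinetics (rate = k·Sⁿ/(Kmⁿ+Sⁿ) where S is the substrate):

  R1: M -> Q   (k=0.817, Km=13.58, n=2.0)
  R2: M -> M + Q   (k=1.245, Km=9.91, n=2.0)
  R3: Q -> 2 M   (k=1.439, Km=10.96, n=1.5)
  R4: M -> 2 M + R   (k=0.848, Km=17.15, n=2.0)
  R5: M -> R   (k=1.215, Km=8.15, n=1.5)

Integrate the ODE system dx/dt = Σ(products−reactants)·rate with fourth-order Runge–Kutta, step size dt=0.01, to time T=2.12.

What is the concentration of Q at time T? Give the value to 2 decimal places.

RK4 with dt=0.01: 212 steps to T=2.12. Trajectory (selected grid times):
t=0.00: M=16.01 Q=5.96 R=34.10
t=0.24: M=15.98 Q=6.19 R=34.41
t=0.47: M=15.96 Q=6.40 R=34.70
t=0.71: M=15.94 Q=6.62 R=35.01
t=0.94: M=15.93 Q=6.83 R=35.31
t=1.18: M=15.93 Q=7.05 R=35.61
t=1.41: M=15.94 Q=7.25 R=35.91
t=1.65: M=15.95 Q=7.45 R=36.22
t=1.88: M=15.97 Q=7.65 R=36.51
t=2.12: M=15.99 Q=7.85 R=36.82
Read off Q at T=2.12: 7.85

Q at T = 7.85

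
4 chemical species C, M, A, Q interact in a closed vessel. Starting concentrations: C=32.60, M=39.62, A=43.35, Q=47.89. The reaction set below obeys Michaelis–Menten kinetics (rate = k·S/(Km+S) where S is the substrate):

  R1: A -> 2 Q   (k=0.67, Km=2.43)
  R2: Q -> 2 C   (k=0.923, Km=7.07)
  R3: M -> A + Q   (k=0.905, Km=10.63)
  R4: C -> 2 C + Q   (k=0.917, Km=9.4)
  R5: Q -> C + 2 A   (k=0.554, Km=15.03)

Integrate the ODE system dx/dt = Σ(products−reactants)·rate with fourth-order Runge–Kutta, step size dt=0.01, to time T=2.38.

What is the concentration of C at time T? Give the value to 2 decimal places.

C at T = 39.19

RK4 with dt=0.01: 238 steps to T=2.38. Trajectory (selected grid times):
t=0.00: C=32.60 M=39.62 A=43.35 Q=47.89
t=0.26: C=33.31 M=39.43 A=43.59 Q=48.27
t=0.53: C=34.06 M=39.24 A=43.84 Q=48.67
t=0.79: C=34.77 M=39.06 A=44.08 Q=49.05
t=1.06: C=35.52 M=38.87 A=44.33 Q=49.45
t=1.32: C=36.24 M=38.68 A=44.57 Q=49.83
t=1.59: C=36.99 M=38.49 A=44.82 Q=50.23
t=1.85: C=37.71 M=38.30 A=45.06 Q=50.61
t=2.12: C=38.46 M=38.11 A=45.31 Q=51.01
t=2.38: C=39.19 M=37.93 A=45.55 Q=51.40
Read off C at T=2.38: 39.19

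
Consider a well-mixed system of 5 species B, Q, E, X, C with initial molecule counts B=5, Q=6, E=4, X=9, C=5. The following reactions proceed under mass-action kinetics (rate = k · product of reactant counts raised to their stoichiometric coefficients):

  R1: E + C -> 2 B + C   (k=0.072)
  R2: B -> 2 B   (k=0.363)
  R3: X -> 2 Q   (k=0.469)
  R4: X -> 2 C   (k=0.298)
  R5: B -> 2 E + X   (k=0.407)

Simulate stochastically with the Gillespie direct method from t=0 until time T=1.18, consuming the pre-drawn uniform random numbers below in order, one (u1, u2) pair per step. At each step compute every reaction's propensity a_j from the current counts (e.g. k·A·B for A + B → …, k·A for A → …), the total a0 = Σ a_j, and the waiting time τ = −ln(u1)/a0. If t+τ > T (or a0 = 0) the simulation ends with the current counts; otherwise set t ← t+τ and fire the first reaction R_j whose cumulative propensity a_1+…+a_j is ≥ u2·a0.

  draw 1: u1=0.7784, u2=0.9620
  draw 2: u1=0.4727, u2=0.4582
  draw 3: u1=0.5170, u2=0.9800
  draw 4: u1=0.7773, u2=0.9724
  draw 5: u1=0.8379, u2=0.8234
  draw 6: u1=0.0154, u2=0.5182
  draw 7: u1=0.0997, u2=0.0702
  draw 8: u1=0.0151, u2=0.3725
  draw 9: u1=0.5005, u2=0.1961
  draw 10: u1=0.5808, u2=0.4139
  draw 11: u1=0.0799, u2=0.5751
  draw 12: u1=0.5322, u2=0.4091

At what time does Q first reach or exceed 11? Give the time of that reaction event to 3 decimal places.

t=0.000: B=5 Q=6 E=4 X=9 C=5
Draw 1: a1=1.440, a2=1.815, a3=4.221, a4=2.682, a5=2.035, a0=12.193; τ=−ln(0.7784)/12.193=0.021 → t=0.021; u2·a0=0.9620·12.193=11.730; a1+…+a4=10.158 < 11.730 ≤ a1+…+a5=12.193 → R5 fires; B=4 Q=6 E=6 X=10 C=5
Draw 2: a1=2.160, a2=1.452, a3=4.690, a4=2.980, a5=1.628, a0=12.910; τ=−ln(0.4727)/12.910=0.058 → t=0.079; u2·a0=0.4582·12.910=5.915; a1+a2=3.612 < 5.915 ≤ a1+…+a3=8.302 → R3 fires; B=4 Q=8 E=6 X=9 C=5
Draw 3: a1=2.160, a2=1.452, a3=4.221, a4=2.682, a5=1.628, a0=12.143; τ=−ln(0.5170)/12.143=0.054 → t=0.133; u2·a0=0.9800·12.143=11.900; a1+…+a4=10.515 < 11.900 ≤ a1+…+a5=12.143 → R5 fires; B=3 Q=8 E=8 X=10 C=5
Draw 4: a1=2.880, a2=1.089, a3=4.690, a4=2.980, a5=1.221, a0=12.860; τ=−ln(0.7773)/12.860=0.020 → t=0.153; u2·a0=0.9724·12.860=12.505; a1+…+a4=11.639 < 12.505 ≤ a1+…+a5=12.860 → R5 fires; B=2 Q=8 E=10 X=11 C=5
Draw 5: a1=3.600, a2=0.726, a3=5.159, a4=3.278, a5=0.814, a0=13.577; τ=−ln(0.8379)/13.577=0.013 → t=0.166; u2·a0=0.8234·13.577=11.179; a1+…+a3=9.485 < 11.179 ≤ a1+…+a4=12.763 → R4 fires; B=2 Q=8 E=10 X=10 C=7
Draw 6: a1=5.040, a2=0.726, a3=4.690, a4=2.980, a5=0.814, a0=14.250; τ=−ln(0.0154)/14.250=0.293 → t=0.458; u2·a0=0.5182·14.250=7.384; a1+a2=5.766 < 7.384 ≤ a1+…+a3=10.456 → R3 fires; B=2 Q=10 E=10 X=9 C=7
Draw 7: a1=5.040, a2=0.726, a3=4.221, a4=2.682, a5=0.814, a0=13.483; τ=−ln(0.0997)/13.483=0.171 → t=0.629; u2·a0=0.0702·13.483=0.947 ≤ a1=5.040 → R1 fires; B=4 Q=10 E=9 X=9 C=7
Draw 8: a1=4.536, a2=1.452, a3=4.221, a4=2.682, a5=1.628, a0=14.519; τ=−ln(0.0151)/14.519=0.289 → t=0.918; u2·a0=0.3725·14.519=5.408; a1=4.536 < 5.408 ≤ a1+a2=5.988 → R2 fires; B=5 Q=10 E=9 X=9 C=7
Draw 9: a1=4.536, a2=1.815, a3=4.221, a4=2.682, a5=2.035, a0=15.289; τ=−ln(0.5005)/15.289=0.045 → t=0.963; u2·a0=0.1961·15.289=2.998 ≤ a1=4.536 → R1 fires; B=7 Q=10 E=8 X=9 C=7
Draw 10: a1=4.032, a2=2.541, a3=4.221, a4=2.682, a5=2.849, a0=16.325; τ=−ln(0.5808)/16.325=0.033 → t=0.997; u2·a0=0.4139·16.325=6.757; a1+a2=6.573 < 6.757 ≤ a1+…+a3=10.794 → R3 fires; B=7 Q=12 E=8 X=8 C=7
Draw 11: a1=4.032, a2=2.541, a3=3.752, a4=2.384, a5=2.849, a0=15.558; τ=−ln(0.0799)/15.558=0.162 → t=1.159; u2·a0=0.5751·15.558=8.947; a1+a2=6.573 < 8.947 ≤ a1+…+a3=10.325 → R3 fires; B=7 Q=14 E=8 X=7 C=7
Draw 12: a1=4.032, a2=2.541, a3=3.283, a4=2.086, a5=2.849, a0=14.791; τ=−ln(0.5322)/14.791=0.043 → t=1.202 > T=1.18: stop.
Q first becomes ≥ 11 when it reaches 12 at the event at t=0.997.

Threshold first reached at t = 0.997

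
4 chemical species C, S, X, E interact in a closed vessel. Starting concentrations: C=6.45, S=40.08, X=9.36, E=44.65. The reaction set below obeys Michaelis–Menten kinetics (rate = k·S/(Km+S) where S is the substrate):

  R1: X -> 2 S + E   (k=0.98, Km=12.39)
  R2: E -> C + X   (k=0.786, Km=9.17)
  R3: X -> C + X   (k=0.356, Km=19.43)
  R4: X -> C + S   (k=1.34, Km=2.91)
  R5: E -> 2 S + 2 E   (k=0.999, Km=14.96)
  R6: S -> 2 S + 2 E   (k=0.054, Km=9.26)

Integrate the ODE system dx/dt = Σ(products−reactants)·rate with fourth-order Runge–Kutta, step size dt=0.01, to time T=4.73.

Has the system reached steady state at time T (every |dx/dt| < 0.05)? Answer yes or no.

Steady state at T: no

RK4 with dt=0.01: 473 steps to T=4.73. Trajectory (selected grid times):
t=0.00: C=6.45 S=40.08 X=9.36 E=44.65
t=0.53: C=7.40 S=41.88 X=8.95 E=44.97
t=1.05: C=8.32 S=43.63 X=8.55 E=45.28
t=1.58: C=9.25 S=45.39 X=8.16 E=45.58
t=2.10: C=10.15 S=47.11 X=7.79 E=45.88
t=2.63: C=11.06 S=48.84 X=7.43 E=46.18
t=3.15: C=11.95 S=50.52 X=7.08 E=46.47
t=3.68: C=12.85 S=52.22 X=6.75 E=46.75
t=4.20: C=13.72 S=53.87 X=6.43 E=47.03
t=4.73: C=14.60 S=55.53 X=6.12 E=47.31
Rates at T: R1=0.3239, R2=0.6584, R3=0.0853, R4=0.9081, R5=0.7590, R6=0.0463
dx/dt at T (Σ net stoichiometry × rate): C=+1.6517, S=+3.1202, X=-0.5736, E=+0.5171
Largest |dx/dt| is |+3.1202| (S) ≥ 0.05 → not steady.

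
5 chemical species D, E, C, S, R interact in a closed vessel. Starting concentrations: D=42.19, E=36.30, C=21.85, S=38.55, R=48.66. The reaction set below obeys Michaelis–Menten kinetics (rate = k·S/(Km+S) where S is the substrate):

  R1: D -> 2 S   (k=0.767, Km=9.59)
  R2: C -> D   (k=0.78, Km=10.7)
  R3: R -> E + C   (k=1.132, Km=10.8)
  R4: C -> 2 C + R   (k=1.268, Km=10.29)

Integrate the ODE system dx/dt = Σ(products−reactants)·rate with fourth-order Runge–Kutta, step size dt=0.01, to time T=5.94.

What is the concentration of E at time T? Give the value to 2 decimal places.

RK4 with dt=0.01: 594 steps to T=5.94. Trajectory (selected grid times):
t=0.00: D=42.19 E=36.30 C=21.85 S=38.55 R=48.66
t=0.66: D=42.13 E=36.91 C=22.69 S=39.37 R=48.62
t=1.32: D=42.06 E=37.52 C=23.52 S=40.20 R=48.59
t=1.98: D=42.01 E=38.13 C=24.37 S=41.02 R=48.56
t=2.64: D=41.96 E=38.75 C=25.21 S=41.85 R=48.54
t=3.30: D=41.91 E=39.36 C=26.05 S=42.67 R=48.53
t=3.96: D=41.86 E=39.97 C=26.90 S=43.50 R=48.52
t=4.62: D=41.82 E=40.58 C=27.75 S=44.32 R=48.52
t=5.28: D=41.78 E=41.19 C=28.60 S=45.14 R=48.52
t=5.94: D=41.75 E=41.80 C=29.45 S=45.97 R=48.53
Read off E at T=5.94: 41.80

E at T = 41.80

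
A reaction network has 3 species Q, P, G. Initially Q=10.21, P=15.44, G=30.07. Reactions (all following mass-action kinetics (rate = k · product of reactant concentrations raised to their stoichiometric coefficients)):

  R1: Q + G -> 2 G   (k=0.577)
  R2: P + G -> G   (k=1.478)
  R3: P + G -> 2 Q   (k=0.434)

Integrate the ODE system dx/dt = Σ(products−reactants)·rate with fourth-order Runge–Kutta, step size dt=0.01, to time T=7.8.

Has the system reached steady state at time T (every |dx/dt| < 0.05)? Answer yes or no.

RK4 with dt=0.01: 780 steps to T=7.8. Trajectory (selected grid times):
t=0.00: Q=10.21 P=15.44 G=30.07
t=0.87: Q=0.00 P=0.00 G=43.78
t=1.73: Q=0.00 P=0.00 G=43.78
t=2.60: Q=0.00 P=0.00 G=43.78
t=3.47: Q=0.00 P=0.00 G=43.78
t=4.33: Q=0.00 P=0.00 G=43.78
t=5.20: Q=0.00 P=0.00 G=43.78
t=6.07: Q=0.00 P=0.00 G=43.78
t=6.93: Q=0.00 P=0.00 G=43.78
t=7.80: Q=0.00 P=0.00 G=43.78
Rates at T: R1=0.0000, R2=0.0000, R3=0.0000
dx/dt at T (Σ net stoichiometry × rate): Q=-0.0000, P=-0.0000, G=+0.0000
Largest |dx/dt| is |-0.0000| (Q) < 0.05 → steady.

Steady state at T: yes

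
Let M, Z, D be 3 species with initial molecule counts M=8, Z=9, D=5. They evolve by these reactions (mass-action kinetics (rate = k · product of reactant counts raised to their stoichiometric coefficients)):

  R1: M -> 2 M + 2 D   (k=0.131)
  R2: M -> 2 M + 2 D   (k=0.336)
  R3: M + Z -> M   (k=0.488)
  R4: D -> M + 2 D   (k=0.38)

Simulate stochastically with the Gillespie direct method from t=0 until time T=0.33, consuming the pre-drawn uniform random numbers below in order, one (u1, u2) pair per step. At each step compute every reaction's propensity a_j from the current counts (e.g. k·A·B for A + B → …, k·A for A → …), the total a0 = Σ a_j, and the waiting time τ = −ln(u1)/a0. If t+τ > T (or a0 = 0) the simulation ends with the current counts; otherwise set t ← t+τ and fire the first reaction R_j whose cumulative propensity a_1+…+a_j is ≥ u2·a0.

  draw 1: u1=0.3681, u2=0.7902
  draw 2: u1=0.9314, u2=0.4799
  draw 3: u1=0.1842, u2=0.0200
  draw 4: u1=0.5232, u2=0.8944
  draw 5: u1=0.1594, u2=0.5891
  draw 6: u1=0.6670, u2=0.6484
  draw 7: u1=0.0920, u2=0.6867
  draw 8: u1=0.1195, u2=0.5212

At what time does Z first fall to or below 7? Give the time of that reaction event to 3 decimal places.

Threshold first reached at t = 0.026

t=0.000: M=8 Z=9 D=5
Draw 1: a1=1.048, a2=2.688, a3=35.136, a4=1.900, a0=40.772; τ=−ln(0.3681)/40.772=0.025 → t=0.025; u2·a0=0.7902·40.772=32.218; a1+a2=3.736 < 32.218 ≤ a1+…+a3=38.872 → R3 fires; M=8 Z=8 D=5
Draw 2: a1=1.048, a2=2.688, a3=31.232, a4=1.900, a0=36.868; τ=−ln(0.9314)/36.868=0.002 → t=0.026; u2·a0=0.4799·36.868=17.693; a1+a2=3.736 < 17.693 ≤ a1+…+a3=34.968 → R3 fires; M=8 Z=7 D=5
Draw 3: a1=1.048, a2=2.688, a3=27.328, a4=1.900, a0=32.964; τ=−ln(0.1842)/32.964=0.051 → t=0.078; u2·a0=0.0200·32.964=0.659 ≤ a1=1.048 → R1 fires; M=9 Z=7 D=7
Draw 4: a1=1.179, a2=3.024, a3=30.744, a4=2.660, a0=37.607; τ=−ln(0.5232)/37.607=0.017 → t=0.095; u2·a0=0.8944·37.607=33.636; a1+a2=4.203 < 33.636 ≤ a1+…+a3=34.947 → R3 fires; M=9 Z=6 D=7
Draw 5: a1=1.179, a2=3.024, a3=26.352, a4=2.660, a0=33.215; τ=−ln(0.1594)/33.215=0.055 → t=0.150; u2·a0=0.5891·33.215=19.567; a1+a2=4.203 < 19.567 ≤ a1+…+a3=30.555 → R3 fires; M=9 Z=5 D=7
Draw 6: a1=1.179, a2=3.024, a3=21.960, a4=2.660, a0=28.823; τ=−ln(0.6670)/28.823=0.014 → t=0.164; u2·a0=0.6484·28.823=18.689; a1+a2=4.203 < 18.689 ≤ a1+…+a3=26.163 → R3 fires; M=9 Z=4 D=7
Draw 7: a1=1.179, a2=3.024, a3=17.568, a4=2.660, a0=24.431; τ=−ln(0.0920)/24.431=0.098 → t=0.262; u2·a0=0.6867·24.431=16.777; a1+a2=4.203 < 16.777 ≤ a1+…+a3=21.771 → R3 fires; M=9 Z=3 D=7
Draw 8: a1=1.179, a2=3.024, a3=13.176, a4=2.660, a0=20.039; τ=−ln(0.1195)/20.039=0.106 → t=0.368 > T=0.33: stop.
Z first becomes ≤ 7 when it reaches 7 at the event at t=0.026.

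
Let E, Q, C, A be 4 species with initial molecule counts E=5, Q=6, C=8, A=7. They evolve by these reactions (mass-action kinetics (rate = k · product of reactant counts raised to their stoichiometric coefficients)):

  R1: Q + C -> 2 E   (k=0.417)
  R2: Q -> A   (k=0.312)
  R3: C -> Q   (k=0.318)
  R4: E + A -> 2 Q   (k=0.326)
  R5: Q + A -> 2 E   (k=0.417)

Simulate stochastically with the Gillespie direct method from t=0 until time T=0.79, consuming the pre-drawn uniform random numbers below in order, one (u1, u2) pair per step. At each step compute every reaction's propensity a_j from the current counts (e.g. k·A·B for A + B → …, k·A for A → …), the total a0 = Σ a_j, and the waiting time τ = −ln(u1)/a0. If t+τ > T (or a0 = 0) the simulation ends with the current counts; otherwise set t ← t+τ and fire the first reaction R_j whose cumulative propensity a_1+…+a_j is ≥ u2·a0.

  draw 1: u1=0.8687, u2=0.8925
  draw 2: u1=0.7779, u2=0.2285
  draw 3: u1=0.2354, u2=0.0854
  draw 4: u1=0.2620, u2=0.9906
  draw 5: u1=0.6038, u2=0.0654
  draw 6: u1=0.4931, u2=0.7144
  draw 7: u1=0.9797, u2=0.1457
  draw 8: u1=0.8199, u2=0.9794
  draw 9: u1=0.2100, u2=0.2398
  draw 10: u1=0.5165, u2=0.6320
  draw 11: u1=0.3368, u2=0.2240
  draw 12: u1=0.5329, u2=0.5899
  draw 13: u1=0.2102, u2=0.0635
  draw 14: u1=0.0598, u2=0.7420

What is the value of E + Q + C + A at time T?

Value at T = 26

Check how each reaction changes W = E + Q + C + A (weight of products minus weight of reactants):
R1: Q + C -> 2 E: (1·2) − (1·1 + 1·1) = 2 − 2 = 0
R2: Q -> A: (1·1) − (1·1) = 1 − 1 = 0
R3: C -> Q: (1·1) − (1·1) = 1 − 1 = 0
R4: E + A -> 2 Q: (1·2) − (1·1 + 1·1) = 2 − 2 = 0
R5: Q + A -> 2 E: (1·2) − (1·1 + 1·1) = 2 − 2 = 0
Every reaction leaves W unchanged, so W is conserved and no simulation is needed: W(T) = W(0) = 5 + 6 + 8 + 7 = 26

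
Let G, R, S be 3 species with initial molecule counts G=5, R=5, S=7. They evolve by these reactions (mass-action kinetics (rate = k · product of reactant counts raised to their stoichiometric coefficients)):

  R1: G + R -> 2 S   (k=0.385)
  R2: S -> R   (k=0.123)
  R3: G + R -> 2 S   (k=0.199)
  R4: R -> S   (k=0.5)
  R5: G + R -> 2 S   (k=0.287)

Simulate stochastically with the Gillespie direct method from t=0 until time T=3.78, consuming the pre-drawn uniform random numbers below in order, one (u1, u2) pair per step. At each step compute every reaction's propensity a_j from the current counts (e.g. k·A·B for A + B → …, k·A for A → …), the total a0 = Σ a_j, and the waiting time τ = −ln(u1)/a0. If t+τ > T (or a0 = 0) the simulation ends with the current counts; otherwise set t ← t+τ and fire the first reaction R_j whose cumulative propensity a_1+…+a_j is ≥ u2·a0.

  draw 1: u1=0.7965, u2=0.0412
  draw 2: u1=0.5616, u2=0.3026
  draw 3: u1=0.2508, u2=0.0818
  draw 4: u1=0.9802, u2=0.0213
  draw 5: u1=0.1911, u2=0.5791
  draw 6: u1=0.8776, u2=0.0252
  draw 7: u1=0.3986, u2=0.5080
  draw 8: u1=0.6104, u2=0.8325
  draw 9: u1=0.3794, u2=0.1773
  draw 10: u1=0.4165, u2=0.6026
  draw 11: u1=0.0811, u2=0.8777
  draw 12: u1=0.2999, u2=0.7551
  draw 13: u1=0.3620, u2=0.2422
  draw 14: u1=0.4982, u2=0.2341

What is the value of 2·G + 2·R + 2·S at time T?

Check how each reaction changes W = 2·G + 2·R + 2·S (weight of products minus weight of reactants):
R1: G + R -> 2 S: (2·2) − (2·1 + 2·1) = 4 − 4 = 0
R2: S -> R: (2·1) − (2·1) = 2 − 2 = 0
R3: G + R -> 2 S: (2·2) − (2·1 + 2·1) = 4 − 4 = 0
R4: R -> S: (2·1) − (2·1) = 2 − 2 = 0
R5: G + R -> 2 S: (2·2) − (2·1 + 2·1) = 4 − 4 = 0
Every reaction leaves W unchanged, so W is conserved and no simulation is needed: W(T) = W(0) = 2·5 + 2·5 + 2·7 = 34

Value at T = 34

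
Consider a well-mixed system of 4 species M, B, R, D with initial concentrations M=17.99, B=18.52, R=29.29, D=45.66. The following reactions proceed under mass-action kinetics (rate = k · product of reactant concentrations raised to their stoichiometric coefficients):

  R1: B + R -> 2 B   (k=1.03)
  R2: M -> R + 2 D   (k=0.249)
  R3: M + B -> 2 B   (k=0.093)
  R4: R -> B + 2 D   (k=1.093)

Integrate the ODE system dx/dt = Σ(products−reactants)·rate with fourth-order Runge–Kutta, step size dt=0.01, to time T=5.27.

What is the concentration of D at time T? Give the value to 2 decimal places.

D at T = 49.35

RK4 with dt=0.01: 527 steps to T=5.27. Trajectory (selected grid times):
t=0.00: M=17.99 B=18.52 R=29.29 D=45.66
t=0.59: M=0.63 B=65.17 R=0.00 D=49.30
t=1.17: M=0.02 B=65.78 R=0.00 D=49.35
t=1.76: M=0.00 B=65.80 R=0.00 D=49.35
t=2.34: M=0.00 B=65.80 R=0.00 D=49.35
t=2.93: M=0.00 B=65.80 R=0.00 D=49.35
t=3.51: M=0.00 B=65.80 R=0.00 D=49.35
t=4.10: M=0.00 B=65.80 R=0.00 D=49.35
t=4.68: M=0.00 B=65.80 R=0.00 D=49.35
t=5.27: M=0.00 B=65.80 R=0.00 D=49.35
Read off D at T=5.27: 49.35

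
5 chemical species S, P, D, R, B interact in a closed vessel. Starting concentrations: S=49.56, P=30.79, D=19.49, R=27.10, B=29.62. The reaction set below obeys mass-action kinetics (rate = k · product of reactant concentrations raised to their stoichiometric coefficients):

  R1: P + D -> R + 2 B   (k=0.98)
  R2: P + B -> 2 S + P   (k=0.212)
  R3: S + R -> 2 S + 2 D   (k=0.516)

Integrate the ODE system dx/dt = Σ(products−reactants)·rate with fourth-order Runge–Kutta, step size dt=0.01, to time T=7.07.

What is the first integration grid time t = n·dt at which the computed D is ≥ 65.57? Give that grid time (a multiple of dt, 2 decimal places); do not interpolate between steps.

RK4 with dt=0.01: 707 steps to T=7.07. Trajectory (selected grid times):
t=0.00: S=49.56 P=30.79 D=19.49 R=27.10 B=29.62
t=0.04: S=98.34 P=6.43 D=64.49 R=16.78 B=71.29
t=0.05: S=107.53 P=3.22 D=76.73 R=12.26 B=76.97
t=0.79: S=124.31 P=0.00 D=104.48 R=0.00 B=82.77
t=1.57: S=124.31 P=0.00 D=104.48 R=0.00 B=82.77
t=2.36: S=124.31 P=0.00 D=104.48 R=0.00 B=82.77
t=3.14: S=124.31 P=0.00 D=104.48 R=0.00 B=82.77
t=3.93: S=124.31 P=0.00 D=104.48 R=0.00 B=82.77
t=4.71: S=124.31 P=0.00 D=104.48 R=0.00 B=82.77
t=5.50: S=124.31 P=0.00 D=104.48 R=0.00 B=82.77
t=6.28: S=124.31 P=0.00 D=104.48 R=0.00 B=82.77
t=7.07: S=124.31 P=0.00 D=104.48 R=0.00 B=82.77
D(0.04)=64.495 < 65.57 but D(0.05)=76.729 ≥ 65.57, so the first grid time is t=0.05.

Threshold first reached at t = 0.05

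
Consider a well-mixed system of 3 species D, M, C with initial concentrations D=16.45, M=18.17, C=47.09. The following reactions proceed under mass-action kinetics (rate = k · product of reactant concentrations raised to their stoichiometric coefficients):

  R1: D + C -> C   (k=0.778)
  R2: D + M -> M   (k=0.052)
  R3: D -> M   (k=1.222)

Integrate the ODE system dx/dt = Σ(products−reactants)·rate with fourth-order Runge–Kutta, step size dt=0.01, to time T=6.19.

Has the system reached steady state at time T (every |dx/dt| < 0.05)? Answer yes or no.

Steady state at T: yes

RK4 with dt=0.01: 619 steps to T=6.19. Trajectory (selected grid times):
t=0.00: D=16.45 M=18.17 C=47.09
t=0.69: D=0.00 M=18.69 C=47.09
t=1.38: D=0.00 M=18.69 C=47.09
t=2.06: D=0.00 M=18.69 C=47.09
t=2.75: D=0.00 M=18.69 C=47.09
t=3.44: D=0.00 M=18.69 C=47.09
t=4.13: D=0.00 M=18.69 C=47.09
t=4.81: D=0.00 M=18.69 C=47.09
t=5.50: D=0.00 M=18.69 C=47.09
t=6.19: D=0.00 M=18.69 C=47.09
Rates at T: R1=0.0000, R2=0.0000, R3=0.0000
dx/dt at T (Σ net stoichiometry × rate): D=-0.0000, M=+0.0000, C=+0.0000
Largest |dx/dt| is |-0.0000| (D) < 0.05 → steady.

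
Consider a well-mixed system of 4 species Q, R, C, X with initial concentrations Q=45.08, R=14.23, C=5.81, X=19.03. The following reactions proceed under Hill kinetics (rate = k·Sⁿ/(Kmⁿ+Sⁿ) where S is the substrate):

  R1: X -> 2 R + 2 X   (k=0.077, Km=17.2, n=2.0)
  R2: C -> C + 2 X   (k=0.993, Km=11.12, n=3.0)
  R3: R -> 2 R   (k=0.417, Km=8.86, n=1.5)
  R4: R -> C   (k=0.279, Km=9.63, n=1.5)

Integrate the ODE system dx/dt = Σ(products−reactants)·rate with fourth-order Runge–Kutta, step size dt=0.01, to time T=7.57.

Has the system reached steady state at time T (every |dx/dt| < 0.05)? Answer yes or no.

Steady state at T: no

RK4 with dt=0.01: 757 steps to T=7.57. Trajectory (selected grid times):
t=0.00: Q=45.08 R=14.23 C=5.81 X=19.03
t=0.84: Q=45.08 R=14.39 C=5.96 X=19.28
t=1.68: Q=45.08 R=14.54 C=6.11 X=19.55
t=2.52: Q=45.08 R=14.70 C=6.27 X=19.83
t=3.36: Q=45.08 R=14.86 C=6.42 X=20.13
t=4.21: Q=45.08 R=15.03 C=6.58 X=20.45
t=5.05: Q=45.08 R=15.19 C=6.73 X=20.78
t=5.89: Q=45.08 R=15.35 C=6.89 X=21.13
t=6.73: Q=45.08 R=15.52 C=7.04 X=21.50
t=7.57: Q=45.08 R=15.68 C=7.20 X=21.88
Rates at T: R1=0.0476, R2=0.2121, R3=0.2927, R4=0.1884
dx/dt at T (Σ net stoichiometry × rate): Q=+0.0000, R=+0.1995, C=+0.1884, X=+0.4718
Largest |dx/dt| is |+0.4718| (X) ≥ 0.05 → not steady.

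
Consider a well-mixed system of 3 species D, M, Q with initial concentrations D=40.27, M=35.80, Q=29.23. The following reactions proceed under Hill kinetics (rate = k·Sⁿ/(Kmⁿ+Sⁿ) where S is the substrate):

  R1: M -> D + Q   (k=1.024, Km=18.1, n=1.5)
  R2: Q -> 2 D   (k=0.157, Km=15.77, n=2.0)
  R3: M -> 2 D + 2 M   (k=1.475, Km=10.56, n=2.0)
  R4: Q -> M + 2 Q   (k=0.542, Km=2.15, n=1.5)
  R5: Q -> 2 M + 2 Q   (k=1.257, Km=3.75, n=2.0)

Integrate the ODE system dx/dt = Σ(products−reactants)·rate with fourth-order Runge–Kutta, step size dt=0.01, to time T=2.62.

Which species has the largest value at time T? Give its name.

Dominant species at T: D

RK4 with dt=0.01: 262 steps to T=2.62. Trajectory (selected grid times):
t=0.00: D=40.27 M=35.80 Q=29.23
t=0.29: D=41.35 M=36.85 Q=29.93
t=0.58: D=42.44 M=37.89 Q=30.63
t=0.87: D=43.53 M=38.94 Q=31.33
t=1.16: D=44.63 M=39.98 Q=32.03
t=1.46: D=45.77 M=41.07 Q=32.76
t=1.75: D=46.88 M=42.11 Q=33.47
t=2.04: D=47.99 M=43.16 Q=34.18
t=2.33: D=49.11 M=44.20 Q=34.89
t=2.62: D=50.23 M=45.25 Q=35.61
At T=2.62: D=50.23 M=45.25 Q=35.61; the largest is D.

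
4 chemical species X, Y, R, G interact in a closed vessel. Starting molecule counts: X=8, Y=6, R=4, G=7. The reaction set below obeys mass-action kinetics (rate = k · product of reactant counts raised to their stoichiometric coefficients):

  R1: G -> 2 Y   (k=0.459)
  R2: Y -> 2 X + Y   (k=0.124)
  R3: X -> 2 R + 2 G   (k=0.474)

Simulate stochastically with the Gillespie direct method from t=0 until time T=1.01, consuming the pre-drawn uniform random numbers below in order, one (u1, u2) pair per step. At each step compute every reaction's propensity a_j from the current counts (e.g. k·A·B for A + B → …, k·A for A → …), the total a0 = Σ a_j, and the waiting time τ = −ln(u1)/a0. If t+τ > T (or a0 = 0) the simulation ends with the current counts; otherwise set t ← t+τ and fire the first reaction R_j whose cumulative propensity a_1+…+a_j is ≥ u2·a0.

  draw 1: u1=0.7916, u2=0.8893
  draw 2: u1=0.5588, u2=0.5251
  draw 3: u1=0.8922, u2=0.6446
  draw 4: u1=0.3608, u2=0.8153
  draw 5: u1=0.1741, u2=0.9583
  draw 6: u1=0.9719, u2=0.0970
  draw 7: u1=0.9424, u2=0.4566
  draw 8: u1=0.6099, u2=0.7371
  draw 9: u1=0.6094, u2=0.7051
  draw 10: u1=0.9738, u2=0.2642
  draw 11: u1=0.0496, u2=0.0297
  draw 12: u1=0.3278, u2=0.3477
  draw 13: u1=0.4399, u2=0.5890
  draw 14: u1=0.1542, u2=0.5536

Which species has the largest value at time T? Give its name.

t=0.000: X=8 Y=6 R=4 G=7
Draw 1: a1=3.213, a2=0.744, a3=3.792, a0=7.749; τ=−ln(0.7916)/7.749=0.030 → t=0.030; u2·a0=0.8893·7.749=6.891; a1+a2=3.957 < 6.891 ≤ a1+…+a3=7.749 → R3 fires; X=7 Y=6 R=6 G=9
Draw 2: a1=4.131, a2=0.744, a3=3.318, a0=8.193; τ=−ln(0.5588)/8.193=0.071 → t=0.101; u2·a0=0.5251·8.193=4.302; a1=4.131 < 4.302 ≤ a1+a2=4.875 → R2 fires; X=9 Y=6 R=6 G=9
Draw 3: a1=4.131, a2=0.744, a3=4.266, a0=9.141; τ=−ln(0.8922)/9.141=0.012 → t=0.114; u2·a0=0.6446·9.141=5.892; a1+a2=4.875 < 5.892 ≤ a1+…+a3=9.141 → R3 fires; X=8 Y=6 R=8 G=11
Draw 4: a1=5.049, a2=0.744, a3=3.792, a0=9.585; τ=−ln(0.3608)/9.585=0.106 → t=0.220; u2·a0=0.8153·9.585=7.815; a1+a2=5.793 < 7.815 ≤ a1+…+a3=9.585 → R3 fires; X=7 Y=6 R=10 G=13
Draw 5: a1=5.967, a2=0.744, a3=3.318, a0=10.029; τ=−ln(0.1741)/10.029=0.174 → t=0.394; u2·a0=0.9583·10.029=9.611; a1+a2=6.711 < 9.611 ≤ a1+…+a3=10.029 → R3 fires; X=6 Y=6 R=12 G=15
Draw 6: a1=6.885, a2=0.744, a3=2.844, a0=10.473; τ=−ln(0.9719)/10.473=0.003 → t=0.397; u2·a0=0.0970·10.473=1.016 ≤ a1=6.885 → R1 fires; X=6 Y=8 R=12 G=14
Draw 7: a1=6.426, a2=0.992, a3=2.844, a0=10.262; τ=−ln(0.9424)/10.262=0.006 → t=0.403; u2·a0=0.4566·10.262=4.686 ≤ a1=6.426 → R1 fires; X=6 Y=10 R=12 G=13
Draw 8: a1=5.967, a2=1.240, a3=2.844, a0=10.051; τ=−ln(0.6099)/10.051=0.049 → t=0.452; u2·a0=0.7371·10.051=7.409; a1+a2=7.207 < 7.409 ≤ a1+…+a3=10.051 → R3 fires; X=5 Y=10 R=14 G=15
Draw 9: a1=6.885, a2=1.240, a3=2.370, a0=10.495; τ=−ln(0.6094)/10.495=0.047 → t=0.499; u2·a0=0.7051·10.495=7.400; a1=6.885 < 7.400 ≤ a1+a2=8.125 → R2 fires; X=7 Y=10 R=14 G=15
Draw 10: a1=6.885, a2=1.240, a3=3.318, a0=11.443; τ=−ln(0.9738)/11.443=0.002 → t=0.502; u2·a0=0.2642·11.443=3.023 ≤ a1=6.885 → R1 fires; X=7 Y=12 R=14 G=14
Draw 11: a1=6.426, a2=1.488, a3=3.318, a0=11.232; τ=−ln(0.0496)/11.232=0.267 → t=0.769; u2·a0=0.0297·11.232=0.334 ≤ a1=6.426 → R1 fires; X=7 Y=14 R=14 G=13
Draw 12: a1=5.967, a2=1.736, a3=3.318, a0=11.021; τ=−ln(0.3278)/11.021=0.101 → t=0.870; u2·a0=0.3477·11.021=3.832 ≤ a1=5.967 → R1 fires; X=7 Y=16 R=14 G=12
Draw 13: a1=5.508, a2=1.984, a3=3.318, a0=10.810; τ=−ln(0.4399)/10.810=0.076 → t=0.946; u2·a0=0.5890·10.810=6.367; a1=5.508 < 6.367 ≤ a1+a2=7.492 → R2 fires; X=9 Y=16 R=14 G=12
Draw 14: a1=5.508, a2=1.984, a3=4.266, a0=11.758; τ=−ln(0.1542)/11.758=0.159 → t=1.105 > T=1.01: stop.
At T=1.01: X=9 Y=16 R=14 G=12; the largest is Y.

Dominant species at T: Y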